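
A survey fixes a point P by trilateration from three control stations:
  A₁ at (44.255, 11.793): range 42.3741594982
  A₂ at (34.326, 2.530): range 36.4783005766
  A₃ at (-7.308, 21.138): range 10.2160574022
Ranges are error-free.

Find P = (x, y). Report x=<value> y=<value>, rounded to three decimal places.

x=2.908 y=21.065

eq1: (x − 44.255)² + (y − 11.793)² = 42.3741594982²
eq2: (x − 34.326)² + (y − 2.530)² = 36.4783005766²
eq3: (x + 7.308)² + (y − 21.138)² = 10.2160574022²
eq3−eq2, eq3−eq1 (x²,y² cancel):
  83.268·x − 37.216·y = -541.845316
  103.126·x − 18.690·y = -93.843598
det = 83.268·-18.690 − -37.216·103.126 = 2281.658296
x = (-541.845316·-18.690 − -37.216·-93.843598) / 2281.658296 = 2.907800
y = (83.268·-93.843598 − -541.845316·103.126) / 2281.658296 = 21.065456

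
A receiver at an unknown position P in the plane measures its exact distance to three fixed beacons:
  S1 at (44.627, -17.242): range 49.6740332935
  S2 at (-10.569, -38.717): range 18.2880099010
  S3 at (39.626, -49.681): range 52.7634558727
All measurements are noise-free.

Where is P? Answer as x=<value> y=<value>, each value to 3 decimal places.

x=-4.878 y=-21.337

eq1: (x − 44.627)² + (y + 17.242)² = 49.6740332935²
eq2: (x + 10.569)² + (y + 38.717)² = 18.2880099010²
eq3: (x − 39.626)² + (y + 49.681)² = 52.7634558727²
eq1−eq3, eq1−eq2 (x²,y² cancel):
  -10.002·x − 64.878·y = 1433.093252
  -110.392·x − 42.950·y = 1454.912435
det = -10.002·-42.950 − -64.878·-110.392 = -6732.426276
x = (1433.093252·-42.950 − -64.878·1454.912435) / -6732.426276 = -4.877952
y = (-10.002·1454.912435 − 1433.093252·-110.392) / -6732.426276 = -21.337032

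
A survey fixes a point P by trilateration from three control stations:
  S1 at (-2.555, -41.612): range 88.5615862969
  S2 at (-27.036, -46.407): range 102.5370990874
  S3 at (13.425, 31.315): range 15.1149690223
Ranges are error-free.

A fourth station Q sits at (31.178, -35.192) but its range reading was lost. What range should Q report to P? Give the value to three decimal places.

eq1: (x + 2.555)² + (y + 41.612)² = 88.5615862969²
eq2: (x + 27.036)² + (y + 46.407)² = 102.5370990874²
eq3: (x − 13.425)² + (y − 31.315)² = 15.1149690223²
eq1−eq2, eq1−eq3 (x²,y² cancel):
  -48.962·x − 9.590·y = -1524.233746
  31.960·x + 145.854·y = 7037.465560
det = -48.962·145.854 − -9.590·31.960 = -6834.807148
x = (-1524.233746·145.854 − -9.590·7037.465560) / -6834.807148 = 22.652621
y = (-48.962·7037.465560 − -1524.233746·31.960) / -6834.807148 = 43.286353
|P − Q| = √((22.652621 − 31.178)² + (43.286353 − -35.192)²) = 78.940066

78.940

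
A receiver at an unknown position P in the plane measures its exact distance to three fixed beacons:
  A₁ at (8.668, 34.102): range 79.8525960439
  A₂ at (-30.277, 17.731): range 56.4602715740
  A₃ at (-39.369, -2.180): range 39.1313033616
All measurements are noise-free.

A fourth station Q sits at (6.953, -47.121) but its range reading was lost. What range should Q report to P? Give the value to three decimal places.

eq1: (x − 8.668)² + (y − 34.102)² = 79.8525960439²
eq2: (x + 30.277)² + (y − 17.731)² = 56.4602715740²
eq3: (x + 39.369)² + (y + 2.180)² = 39.1313033616²
eq3−eq1, eq3−eq2 (x²,y² cancel):
  96.074·x + 72.564·y = -5161.768125
  18.184·x + 39.822·y = -1980.088834
det = 96.074·39.822 − 72.564·18.184 = 2506.355052
x = (-5161.768125·39.822 − 72.564·-1980.088834) / 2506.355052 = -24.684756
y = (96.074·-1980.088834 − -5161.768125·18.184) / 2506.355052 = -38.451640
|P − Q| = √((-24.684756 − 6.953)² + (-38.451640 − -47.121)²) = 32.804046

32.804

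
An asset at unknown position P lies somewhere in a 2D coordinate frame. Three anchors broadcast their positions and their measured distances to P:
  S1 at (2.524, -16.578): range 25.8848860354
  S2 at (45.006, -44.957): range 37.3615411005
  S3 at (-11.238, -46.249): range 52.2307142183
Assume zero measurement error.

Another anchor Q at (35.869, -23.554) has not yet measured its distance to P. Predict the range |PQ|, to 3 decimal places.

14.243

eq1: (x − 2.524)² + (y + 16.578)² = 25.8848860354²
eq2: (x − 45.006)² + (y + 44.957)² = 37.3615411005²
eq3: (x + 11.238)² + (y + 46.249)² = 52.2307142183²
eq2−eq1, eq2−eq3 (x²,y² cancel):
  -84.964·x + 56.758·y = -3039.613797
  -112.488·x − 2.584·y = -3113.571994
det = -84.964·-2.584 − 56.758·-112.488 = 6604.140880
x = (-3039.613797·-2.584 − 56.758·-3113.571994) / 6604.140880 = 27.948296
y = (-84.964·-3113.571994 − -3039.613797·-112.488) / 6604.140880 = -11.716671
|P − Q| = √((27.948296 − 35.869)² + (-11.716671 − -23.554)²) = 14.242890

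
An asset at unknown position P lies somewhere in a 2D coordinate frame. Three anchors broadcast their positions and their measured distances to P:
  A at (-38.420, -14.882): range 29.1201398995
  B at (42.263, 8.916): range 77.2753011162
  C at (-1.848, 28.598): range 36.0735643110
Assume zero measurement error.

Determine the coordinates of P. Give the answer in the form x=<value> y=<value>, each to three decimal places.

x=-34.844 y=14.018

eq1: (x + 38.420)² + (y + 14.882)² = 29.1201398995²
eq2: (x − 42.263)² + (y − 8.916)² = 77.2753011162²
eq3: (x + 1.848)² + (y − 28.598)² = 36.0735643110²
eq3−eq1, eq3−eq2 (x²,y² cancel):
  -73.144·x − 86.960·y = 1329.629110
  88.222·x − 39.364·y = -3625.774604
det = -73.144·-39.364 − -86.960·88.222 = 10551.025536
x = (1329.629110·-39.364 − -86.960·-3625.774604) / 10551.025536 = -34.843711
y = (-73.144·-3625.774604 − 1329.629110·88.222) / 10551.025536 = 14.017701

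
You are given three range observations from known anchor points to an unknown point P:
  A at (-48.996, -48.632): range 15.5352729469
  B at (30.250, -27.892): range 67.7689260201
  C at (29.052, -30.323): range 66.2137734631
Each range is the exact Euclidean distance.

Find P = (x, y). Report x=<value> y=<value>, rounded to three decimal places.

eq1: (x + 48.996)² + (y + 48.632)² = 15.5352729469²
eq2: (x − 30.250)² + (y + 27.892)² = 67.7689260201²
eq3: (x − 29.052)² + (y + 30.323)² = 66.2137734631²
eq2−eq1, eq2−eq3 (x²,y² cancel):
  -158.492·x − 41.480·y = 7423.935904
  -2.396·x − 4.862·y = 278.840407
det = -158.492·-4.862 − -41.480·-2.396 = 671.202024
x = (7423.935904·-4.862 − -41.480·278.840407) / 671.202024 = -36.544700
y = (-158.492·278.840407 − 7423.935904·-2.396) / 671.202024 = -39.341692

x=-36.545 y=-39.342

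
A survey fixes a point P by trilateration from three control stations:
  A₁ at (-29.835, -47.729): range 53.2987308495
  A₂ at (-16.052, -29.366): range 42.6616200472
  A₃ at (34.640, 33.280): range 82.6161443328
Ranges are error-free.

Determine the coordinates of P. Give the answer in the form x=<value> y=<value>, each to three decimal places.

x=-42.619 y=4.014

eq1: (x + 29.835)² + (y + 47.729)² = 53.2987308495²
eq2: (x + 16.052)² + (y + 29.366)² = 42.6616200472²
eq3: (x − 34.640)² + (y − 33.280)² = 82.6161443328²
eq3−eq1, eq3−eq2 (x²,y² cancel):
  -128.950·x − 162.018·y = 4845.369260
  -101.384·x − 125.292·y = 3817.954139
det = -128.950·-125.292 − -162.018·-101.384 = -269.629512
x = (4845.369260·-125.292 − -162.018·3817.954139) / -269.629512 = -42.618808
y = (-128.950·3817.954139 − 4845.369260·-101.384) / -269.629512 = 4.013912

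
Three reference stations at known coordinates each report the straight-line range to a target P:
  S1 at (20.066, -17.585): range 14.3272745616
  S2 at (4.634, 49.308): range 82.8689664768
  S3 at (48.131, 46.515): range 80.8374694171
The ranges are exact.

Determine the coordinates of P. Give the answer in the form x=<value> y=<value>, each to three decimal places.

x=25.139 y=-30.984

eq1: (x − 20.066)² + (y + 17.585)² = 14.3272745616²
eq2: (x − 4.634)² + (y − 49.308)² = 82.8689664768²
eq3: (x − 48.131)² + (y − 46.515)² = 80.8374694171²
eq1−eq2, eq1−eq3 (x²,y² cancel):
  -30.864·x + 133.786·y = -4921.118570
  56.130·x + 128.200·y = -2561.063860
det = -30.864·128.200 − 133.786·56.130 = -11466.172980
x = (-4921.118570·128.200 − 133.786·-2561.063860) / -11466.172980 = 25.139418
y = (-30.864·-2561.063860 − -4921.118570·56.130) / -11466.172980 = -30.983926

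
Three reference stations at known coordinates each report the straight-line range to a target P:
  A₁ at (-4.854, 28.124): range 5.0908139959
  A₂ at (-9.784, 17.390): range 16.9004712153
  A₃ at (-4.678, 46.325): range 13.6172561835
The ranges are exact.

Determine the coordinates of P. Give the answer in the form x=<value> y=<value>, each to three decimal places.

eq1: (x + 4.854)² + (y − 28.124)² = 5.0908139959²
eq2: (x + 9.784)² + (y − 17.390)² = 16.9004712153²
eq3: (x + 4.678)² + (y − 46.325)² = 13.6172561835²
eq1−eq3, eq1−eq2 (x²,y² cancel):
  0.352·x + 36.402·y = 1193.855338
  -9.860·x − 21.468·y = -676.091476
det = 0.352·-21.468 − 36.402·-9.860 = 351.366984
x = (1193.855338·-21.468 − 36.402·-676.091476) / 351.366984 = -2.898976
y = (0.352·-676.091476 − 1193.855338·-9.860) / 351.366984 = 32.824454

x=-2.899 y=32.824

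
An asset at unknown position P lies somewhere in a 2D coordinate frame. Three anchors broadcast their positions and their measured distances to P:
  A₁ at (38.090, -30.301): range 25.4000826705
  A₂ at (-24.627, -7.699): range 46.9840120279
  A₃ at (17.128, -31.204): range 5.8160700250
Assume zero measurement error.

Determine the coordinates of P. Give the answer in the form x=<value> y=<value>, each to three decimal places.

eq1: (x − 38.090)² + (y + 30.301)² = 25.4000826705²
eq2: (x + 24.627)² + (y + 7.699)² = 46.9840120279²
eq3: (x − 17.128)² + (y + 31.204)² = 5.8160700250²
eq1−eq2, eq1−eq3 (x²,y² cancel):
  -125.434·x + 45.204·y = -3265.568158
  -41.924·x − 1.806·y = -490.603172
det = -125.434·-1.806 − 45.204·-41.924 = 2121.666300
x = (-3265.568158·-1.806 − 45.204·-490.603172) / 2121.666300 = 13.232449
y = (-125.434·-490.603172 − -3265.568158·-41.924) / 2121.666300 = -35.522722

x=13.232 y=-35.523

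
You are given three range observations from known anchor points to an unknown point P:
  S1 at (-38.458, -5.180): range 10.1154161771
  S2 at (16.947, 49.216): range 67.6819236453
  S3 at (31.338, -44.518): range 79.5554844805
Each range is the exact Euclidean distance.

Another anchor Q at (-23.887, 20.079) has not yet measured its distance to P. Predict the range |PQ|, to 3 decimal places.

19.136

eq1: (x + 38.458)² + (y + 5.180)² = 10.1154161771²
eq2: (x − 16.947)² + (y − 49.216)² = 67.6819236453²
eq3: (x − 31.338)² + (y + 44.518)² = 79.5554844805²
eq1−eq2, eq1−eq3 (x²,y² cancel):
  110.810·x + 108.792·y = -3274.955843
  139.592·x − 78.676·y = -4768.681062
det = 110.810·-78.676 − 108.792·139.592 = -23904.580424
x = (-3274.955843·-78.676 − 108.792·-4768.681062) / -23904.580424 = -32.481422
y = (110.810·-4768.681062 − -3274.955843·139.592) / -23904.580424 = 2.981015
|P − Q| = √((-32.481422 − -23.887)² + (2.981015 − 20.079)²) = 19.136488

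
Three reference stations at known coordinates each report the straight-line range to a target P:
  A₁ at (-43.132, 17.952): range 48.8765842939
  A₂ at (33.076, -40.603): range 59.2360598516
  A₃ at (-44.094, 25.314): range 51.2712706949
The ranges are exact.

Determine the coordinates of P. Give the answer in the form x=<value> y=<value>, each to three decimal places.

x=5.349 y=11.743

eq1: (x + 43.132)² + (y − 17.952)² = 48.8765842939²
eq2: (x − 33.076)² + (y + 40.603)² = 59.2360598516²
eq3: (x + 44.094)² + (y − 25.314)² = 51.2712706949²
eq3−eq1, eq3−eq2 (x²,y² cancel):
  1.924·x − 14.724·y = -162.612998
  154.340·x − 131.834·y = -722.621635
det = 1.924·-131.834 − -14.724·154.340 = 2018.853544
x = (-162.612998·-131.834 − -14.724·-722.621635) / 2018.853544 = 5.348600
y = (1.924·-722.621635 − -162.612998·154.340) / 2018.853544 = 11.742985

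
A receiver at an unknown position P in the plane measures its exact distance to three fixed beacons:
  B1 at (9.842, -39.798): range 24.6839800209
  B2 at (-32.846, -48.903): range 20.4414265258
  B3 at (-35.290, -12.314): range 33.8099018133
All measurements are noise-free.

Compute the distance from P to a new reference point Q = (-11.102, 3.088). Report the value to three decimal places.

42.487

eq1: (x − 9.842)² + (y + 39.798)² = 24.6839800209²
eq2: (x + 32.846)² + (y + 48.903)² = 20.4414265258²
eq3: (x + 35.290)² + (y + 12.314)² = 33.8099018133²
eq2−eq1, eq2−eq3 (x²,y² cancel):
  85.376·x + 18.210·y = -1981.064308
  -4.888·x + 73.178·y = -2798.601971
det = 85.376·73.178 − 18.210·-4.888 = 6336.655408
x = (-1981.064308·73.178 − 18.210·-2798.601971) / 6336.655408 = -14.835552
y = (85.376·-2798.601971 − -1981.064308·-4.888) / 6336.655408 = -39.234717
|P − Q| = √((-14.835552 − -11.102)² + (-39.234717 − 3.088)²) = 42.487078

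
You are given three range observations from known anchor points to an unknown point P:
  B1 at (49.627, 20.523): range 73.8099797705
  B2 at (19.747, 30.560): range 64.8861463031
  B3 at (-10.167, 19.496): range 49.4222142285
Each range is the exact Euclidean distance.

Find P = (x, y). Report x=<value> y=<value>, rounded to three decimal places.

eq1: (x − 49.627)² + (y − 20.523)² = 73.8099797705²
eq2: (x − 19.747)² + (y − 30.560)² = 64.8861463031²
eq3: (x + 10.167)² + (y − 19.496)² = 49.4222142285²
eq3−eq2, eq3−eq1 (x²,y² cancel):
  59.828·x + 22.128·y = -927.261019
  119.588·x + 2.054·y = -604.787101
det = 59.828·2.054 − 22.128·119.588 = -2523.356552
x = (-927.261019·2.054 − 22.128·-604.787101) / -2523.356552 = -4.548757
y = (59.828·-604.787101 − -927.261019·119.588) / -2523.356552 = -29.605839

x=-4.549 y=-29.606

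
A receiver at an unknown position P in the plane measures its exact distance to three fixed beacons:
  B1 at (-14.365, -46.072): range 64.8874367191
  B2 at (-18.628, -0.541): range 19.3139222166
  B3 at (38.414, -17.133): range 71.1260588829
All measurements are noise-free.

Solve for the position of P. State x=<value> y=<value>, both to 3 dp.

eq1: (x + 14.365)² + (y + 46.072)² = 64.8874367191²
eq2: (x + 18.628)² + (y + 0.541)² = 19.3139222166²
eq3: (x − 38.414)² + (y + 17.133)² = 71.1260588829²
eq1−eq3, eq1−eq2 (x²,y² cancel):
  105.558·x + 57.878·y = -1408.344132
  -8.526·x + 91.062·y = 1855.664509
det = 105.558·91.062 − 57.878·-8.526 = 10105.790424
x = (-1408.344132·91.062 − 57.878·1855.664509) / 10105.790424 = -23.318194
y = (105.558·1855.664509 − -1408.344132·-8.526) / 10105.790424 = 18.194786

x=-23.318 y=18.195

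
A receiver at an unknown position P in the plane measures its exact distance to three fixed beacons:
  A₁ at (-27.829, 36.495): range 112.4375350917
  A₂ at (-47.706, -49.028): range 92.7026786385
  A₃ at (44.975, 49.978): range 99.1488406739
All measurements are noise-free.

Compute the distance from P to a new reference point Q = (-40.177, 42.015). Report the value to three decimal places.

124.777

eq1: (x + 27.829)² + (y − 36.495)² = 112.4375350917²
eq2: (x + 47.706)² + (y + 49.028)² = 92.7026786385²
eq3: (x − 44.975)² + (y − 49.978)² = 99.1488406739²
eq1−eq3, eq1−eq2 (x²,y² cancel):
  145.608·x + 26.966·y = 5225.919534
  -39.754·x − 171.046·y = 6621.681625
det = 145.608·-171.046 − 26.966·-39.754 = -23833.659604
x = (5225.919534·-171.046 − 26.966·6621.681625) / -23833.659604 = 44.996569
y = (145.608·6621.681625 − 5225.919534·-39.754) / -23833.659604 = -49.170838
|P − Q| = √((44.996569 − -40.177)² + (-49.170838 − 42.015)²) = 124.777377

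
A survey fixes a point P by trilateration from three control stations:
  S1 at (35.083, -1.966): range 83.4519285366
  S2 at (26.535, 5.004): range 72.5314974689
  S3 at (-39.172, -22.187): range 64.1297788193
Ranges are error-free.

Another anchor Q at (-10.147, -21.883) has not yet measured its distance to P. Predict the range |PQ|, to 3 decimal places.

eq1: (x − 35.083)² + (y + 1.966)² = 83.4519285366²
eq2: (x − 26.535)² + (y − 5.004)² = 72.5314974689²
eq3: (x + 39.172)² + (y + 22.187)² = 64.1297788193²
eq2−eq3, eq2−eq1 (x²,y² cancel):
  -131.414·x − 54.382·y = 2445.751906
  17.096·x − 13.940·y = -1197.870447
det = -131.414·-13.940 − -54.382·17.096 = 2761.625832
x = (2445.751906·-13.940 − -54.382·-1197.870447) / 2761.625832 = -35.934040
y = (-131.414·-1197.870447 − 2445.751906·17.096) / 2761.625832 = 41.860983
|P − Q| = √((-35.934040 − -10.147)² + (41.860983 − -21.883)²) = 68.762394

68.762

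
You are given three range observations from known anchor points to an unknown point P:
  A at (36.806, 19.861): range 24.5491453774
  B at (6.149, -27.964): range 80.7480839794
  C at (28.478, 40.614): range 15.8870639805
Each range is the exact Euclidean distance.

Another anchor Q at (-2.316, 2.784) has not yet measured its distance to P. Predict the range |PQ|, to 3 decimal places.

eq1: (x − 36.806)² + (y − 19.861)² = 24.5491453774²
eq2: (x − 6.149)² + (y + 27.964)² = 80.7480839794²
eq3: (x − 28.478)² + (y − 40.614)² = 15.8870639805²
eq2−eq1, eq2−eq3 (x²,y² cancel):
  61.314·x + 95.650·y = 6846.937988
  44.658·x + 137.156·y = 7908.552247
det = 61.314·137.156 − 95.650·44.658 = 4138.045284
x = (6846.937988·137.156 − 95.650·7908.552247) / 4138.045284 = 44.138136
y = (61.314·7908.552247 − 6846.937988·44.658) / 4138.045284 = 43.289622
|P − Q| = √((44.138136 − -2.316)² + (43.289622 − 2.784)²) = 61.633531

61.634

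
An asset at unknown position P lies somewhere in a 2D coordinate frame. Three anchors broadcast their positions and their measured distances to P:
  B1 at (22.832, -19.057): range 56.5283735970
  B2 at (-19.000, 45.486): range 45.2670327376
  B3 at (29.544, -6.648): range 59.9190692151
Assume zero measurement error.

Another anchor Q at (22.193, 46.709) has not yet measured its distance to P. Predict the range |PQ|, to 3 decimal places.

68.891

eq1: (x − 22.832)² + (y + 19.057)² = 56.5283735970²
eq2: (x + 19.000)² + (y − 45.486)² = 45.2670327376²
eq3: (x − 29.544)² + (y + 6.648)² = 59.9190692151²
eq3−eq1, eq3−eq2 (x²,y² cancel):
  -13.424·x − 24.818·y = 362.263467
  -97.088·x + 104.268·y = 3054.122959
det = -13.424·104.268 − -24.818·-97.088 = -3809.223616
x = (362.263467·104.268 − -24.818·3054.122959) / -3809.223616 = -29.814398
y = (-13.424·3054.122959 − 362.263467·-97.088) / -3809.223616 = 1.529737
|P − Q| = √((-29.814398 − 22.193)² + (1.529737 − 46.709)²) = 68.890749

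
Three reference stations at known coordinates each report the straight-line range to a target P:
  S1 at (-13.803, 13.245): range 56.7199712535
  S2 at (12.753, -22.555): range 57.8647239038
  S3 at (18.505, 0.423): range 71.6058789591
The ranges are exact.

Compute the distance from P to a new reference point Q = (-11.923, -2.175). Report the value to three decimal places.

45.674

eq1: (x + 13.803)² + (y − 13.245)² = 56.7199712535²
eq2: (x − 12.753)² + (y + 22.555)² = 57.8647239038²
eq3: (x − 18.505)² + (y − 0.423)² = 71.6058789591²
eq2−eq1, eq2−eq3 (x²,y² cancel):
  -53.112·x + 71.600·y = -174.243067
  11.504·x + 45.956·y = -2107.828709
det = -53.112·45.956 − 71.600·11.504 = -3264.501472
x = (-174.243067·45.956 − 71.600·-2107.828709) / -3264.501472 = -43.777901
y = (-53.112·-2107.828709 − -174.243067·11.504) / -3264.501472 = -34.907471
|P − Q| = √((-43.777901 − -11.923)² + (-34.907471 − -2.175)²) = 45.674384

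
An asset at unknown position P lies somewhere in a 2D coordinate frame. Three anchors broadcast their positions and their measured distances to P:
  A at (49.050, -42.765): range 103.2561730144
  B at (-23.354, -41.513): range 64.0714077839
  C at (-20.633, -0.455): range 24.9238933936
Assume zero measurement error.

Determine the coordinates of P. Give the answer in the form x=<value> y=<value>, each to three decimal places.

eq1: (x − 49.050)² + (y + 42.765)² = 103.2561730144²
eq2: (x + 23.354)² + (y + 41.513)² = 64.0714077839²
eq3: (x + 20.633)² + (y + 0.455)² = 24.9238933936²
eq3−eq1, eq3−eq2 (x²,y² cancel):
  139.366·x − 84.620·y = -6231.816793
  -5.442·x − 82.116·y = -1641.134063
det = 139.366·-82.116 − -84.620·-5.442 = -11904.680496
x = (-6231.816793·-82.116 − -84.620·-1641.134063) / -11904.680496 = -31.320379
y = (139.366·-1641.134063 − -6231.816793·-5.442) / -11904.680496 = 22.061225

x=-31.320 y=22.061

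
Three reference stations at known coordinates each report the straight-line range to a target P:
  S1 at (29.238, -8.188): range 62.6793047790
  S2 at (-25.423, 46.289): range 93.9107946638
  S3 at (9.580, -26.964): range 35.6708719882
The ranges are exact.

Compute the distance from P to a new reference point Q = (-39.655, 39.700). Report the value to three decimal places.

eq1: (x − 29.238)² + (y + 8.188)² = 62.6793047790²
eq2: (x + 25.423)² + (y − 46.289)² = 93.9107946638²
eq3: (x − 9.580)² + (y + 26.964)² = 35.6708719882²
eq1−eq3, eq1−eq2 (x²,y² cancel):
  -39.316·x − 37.552·y = 2553.213847
  -109.322·x + 108.954·y = -3023.445645
det = -39.316·108.954 − -37.552·-109.322 = -8388.895208
x = (2553.213847·108.954 − -37.552·-3023.445645) / -8388.895208 = -19.626712
y = (-39.316·-3023.445645 − 2553.213847·-109.322) / -8388.895208 = -47.442747
|P − Q| = √((-19.626712 − -39.655)² + (-47.442747 − 39.700)²) = 89.414712

89.415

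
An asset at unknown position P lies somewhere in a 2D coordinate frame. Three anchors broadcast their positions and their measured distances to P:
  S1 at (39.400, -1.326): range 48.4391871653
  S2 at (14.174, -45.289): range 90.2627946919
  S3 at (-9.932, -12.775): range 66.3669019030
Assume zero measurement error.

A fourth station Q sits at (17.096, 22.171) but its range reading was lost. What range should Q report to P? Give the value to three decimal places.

eq1: (x − 39.400)² + (y + 1.326)² = 48.4391871653²
eq2: (x − 14.174)² + (y + 45.289)² = 90.2627946919²
eq3: (x + 9.932)² + (y + 12.775)² = 66.3669019030²
eq3−eq1, eq3−eq2 (x²,y² cancel):
  98.664·x + 22.898·y = 3350.483842
  48.212·x − 65.028·y = -1752.655889
det = 98.664·-65.028 − 22.898·48.212 = -7519.880968
x = (3350.483842·-65.028 − 22.898·-1752.655889) / -7519.880968 = 23.636405
y = (98.664·-1752.655889 − 3350.483842·48.212) / -7519.880968 = 44.476444
|P − Q| = √((23.636405 − 17.096)² + (44.476444 − 22.171)²) = 23.244564

23.245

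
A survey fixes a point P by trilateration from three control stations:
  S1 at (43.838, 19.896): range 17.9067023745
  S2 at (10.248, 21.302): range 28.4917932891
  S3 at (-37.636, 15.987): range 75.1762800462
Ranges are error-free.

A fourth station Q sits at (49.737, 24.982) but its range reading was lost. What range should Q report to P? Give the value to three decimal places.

18.100

eq1: (x − 43.838)² + (y − 19.896)² = 17.9067023745²
eq2: (x − 10.248)² + (y − 21.302)² = 28.4917932891²
eq3: (x + 37.636)² + (y − 15.987)² = 75.1762800462²
eq3−eq1, eq3−eq2 (x²,y² cancel):
  162.948·x + 7.818·y = 5976.391487
  95.768·x + 10.630·y = 3726.434840
det = 162.948·10.630 − 7.818·95.768 = 983.423016
x = (5976.391487·10.630 − 7.818·3726.434840) / 983.423016 = 34.975563
y = (162.948·3726.434840 − 5976.391487·95.768) / 983.423016 = 35.455795
|P − Q| = √((34.975563 − 49.737)² + (35.455795 − 24.982)²) = 18.099734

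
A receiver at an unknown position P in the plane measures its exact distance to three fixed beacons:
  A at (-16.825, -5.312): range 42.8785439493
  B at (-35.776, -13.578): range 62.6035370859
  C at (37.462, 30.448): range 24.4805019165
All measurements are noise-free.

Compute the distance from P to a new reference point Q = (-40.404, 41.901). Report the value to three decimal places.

56.646

eq1: (x + 16.825)² + (y + 5.312)² = 42.8785439493²
eq2: (x + 35.776)² + (y + 13.578)² = 62.6035370859²
eq3: (x − 37.462)² + (y − 30.448)² = 24.4805019165²
eq2−eq1, eq2−eq3 (x²,y² cancel):
  37.902·x + 16.532·y = 927.647033
  146.476·x + 88.052·y = 4186.105770
det = 37.902·88.052 − 16.532·146.476 = 915.805672
x = (927.647033·88.052 − 16.532·4186.105770) / 915.805672 = 13.623497
y = (37.902·4186.105770 − 927.647033·146.476) / 915.805672 = 24.878372
|P − Q| = √((13.623497 − -40.404)² + (24.878372 − 41.901)²) = 56.645744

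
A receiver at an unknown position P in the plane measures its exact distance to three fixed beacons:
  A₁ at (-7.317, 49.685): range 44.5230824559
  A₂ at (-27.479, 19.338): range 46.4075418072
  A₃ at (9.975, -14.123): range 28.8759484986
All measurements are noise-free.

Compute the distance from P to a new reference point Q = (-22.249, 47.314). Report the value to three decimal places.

eq1: (x + 7.317)² + (y − 49.685)² = 44.5230824559²
eq2: (x + 27.479)² + (y − 19.338)² = 46.4075418072²
eq3: (x − 9.975)² + (y + 14.123)² = 28.8759484986²
eq1−eq3, eq1−eq2 (x²,y² cancel):
  34.584·x − 127.616·y = -1074.693490
  -40.324·x − 60.694·y = -1564.439094
det = 34.584·-60.694 − -127.616·-40.324 = -7245.028880
x = (-1074.693490·-60.694 − -127.616·-1564.439094) / -7245.028880 = 18.553413
y = (34.584·-1564.439094 − -1074.693490·-40.324) / -7245.028880 = 13.449291
|P − Q| = √((18.553413 − -22.249)² + (13.449291 − 47.314)²) = 53.025045

53.025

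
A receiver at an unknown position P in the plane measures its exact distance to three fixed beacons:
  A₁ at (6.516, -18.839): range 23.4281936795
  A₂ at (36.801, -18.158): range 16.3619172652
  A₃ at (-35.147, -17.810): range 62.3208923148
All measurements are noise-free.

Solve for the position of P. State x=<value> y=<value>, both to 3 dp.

eq1: (x − 6.516)² + (y + 18.839)² = 23.4281936795²
eq2: (x − 36.801)² + (y + 18.158)² = 16.3619172652²
eq3: (x + 35.147)² + (y + 17.810)² = 62.3208923148²
eq2−eq1, eq2−eq3 (x²,y² cancel):
  -60.570·x − 1.362·y = -1567.828310
  -143.896·x + 0.696·y = -3747.700138
det = -60.570·0.696 − -1.362·-143.896 = -238.143072
x = (-1567.828310·0.696 − -1.362·-3747.700138) / -238.143072 = 26.016193
y = (-60.570·-3747.700138 − -1567.828310·-143.896) / -238.143072 = -5.853518

x=26.016 y=-5.854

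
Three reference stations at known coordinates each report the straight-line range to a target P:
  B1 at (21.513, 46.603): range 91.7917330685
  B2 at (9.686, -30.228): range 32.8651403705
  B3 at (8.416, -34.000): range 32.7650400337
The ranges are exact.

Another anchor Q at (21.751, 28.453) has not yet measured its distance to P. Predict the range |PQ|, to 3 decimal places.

74.036

eq1: (x − 21.513)² + (y − 46.603)² = 91.7917330685²
eq2: (x − 9.686)² + (y + 30.228)² = 32.8651403705²
eq3: (x − 8.416)² + (y + 34.000)² = 32.7650400337²
eq1−eq3, eq1−eq2 (x²,y² cancel):
  -26.194·x − 161.206·y = 5944.354689
  -23.654·x − 153.662·y = 5718.506610
det = -26.194·-153.662 − -161.206·-23.654 = 211.855704
x = (5944.354689·-153.662 − -161.206·5718.506610) / 211.855704 = 39.820246
y = (-26.194·5718.506610 − 5944.354689·-23.654) / 211.855704 = -43.344579
|P − Q| = √((39.820246 − 21.751)² + (-43.344579 − 28.453)²) = 74.036410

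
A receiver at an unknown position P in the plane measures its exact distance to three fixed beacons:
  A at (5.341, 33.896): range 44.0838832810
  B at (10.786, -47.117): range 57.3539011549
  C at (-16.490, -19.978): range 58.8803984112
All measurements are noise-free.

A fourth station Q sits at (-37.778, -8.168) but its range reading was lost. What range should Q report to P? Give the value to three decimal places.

76.136

eq1: (x − 5.341)² + (y − 33.896)² = 44.0838832810²
eq2: (x − 10.786)² + (y + 47.117)² = 57.3539011549²
eq3: (x + 16.490)² + (y + 19.978)² = 58.8803984112²
eq3−eq1, eq3−eq2 (x²,y² cancel):
  43.662·x + 107.748·y = 2029.937065
  54.552·x − 54.278·y = 1842.740240
det = 43.662·-54.278 − 107.748·54.552 = -8247.754932
x = (2029.937065·-54.278 − 107.748·1842.740240) / -8247.754932 = 37.432308
y = (43.662·1842.740240 − 2029.937065·54.552) / -8247.754932 = 3.671230
|P − Q| = √((37.432308 − -37.778)² + (3.671230 − -8.168)²) = 76.136441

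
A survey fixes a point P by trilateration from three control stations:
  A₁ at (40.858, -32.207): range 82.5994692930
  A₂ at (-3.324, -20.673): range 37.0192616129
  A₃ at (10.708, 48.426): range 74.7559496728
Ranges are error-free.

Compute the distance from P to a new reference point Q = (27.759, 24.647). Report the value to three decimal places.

eq1: (x − 40.858)² + (y + 32.207)² = 82.5994692930²
eq2: (x + 3.324)² + (y + 20.673)² = 37.0192616129²
eq3: (x − 10.708)² + (y − 48.426)² = 74.7559496728²
eq2−eq3, eq2−eq1 (x²,y² cancel):
  28.064·x + 138.198·y = -2196.709446
  88.364·x − 23.068·y = -3184.001489
det = 28.064·-23.068 − 138.198·88.364 = -12859.108424
x = (-2196.709446·-23.068 − 138.198·-3184.001489) / -12859.108424 = -38.159436
y = (28.064·-3184.001489 − -2196.709446·88.364) / -12859.108424 = -8.146305
|P − Q| = √((-38.159436 − 27.759)² + (-8.146305 − 24.647)²) = 73.625003

73.625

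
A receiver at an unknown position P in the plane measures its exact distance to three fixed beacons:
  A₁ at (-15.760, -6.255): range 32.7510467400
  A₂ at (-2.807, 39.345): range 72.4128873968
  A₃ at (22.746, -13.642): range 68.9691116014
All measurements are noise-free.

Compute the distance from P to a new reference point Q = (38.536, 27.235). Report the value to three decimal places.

eq1: (x + 15.760)² + (y + 6.255)² = 32.7510467400²
eq2: (x + 2.807)² + (y − 39.345)² = 72.4128873968²
eq3: (x − 22.746)² + (y + 13.642)² = 68.9691116014²
eq1−eq2, eq1−eq3 (x²,y² cancel):
  25.906·x + 91.200·y = -2902.589550
  77.012·x − 14.774·y = -3268.125238
det = 25.906·-14.774 − 91.200·77.012 = -7406.229644
x = (-2902.589550·-14.774 − 91.200·-3268.125238) / -7406.229644 = -46.033663
y = (25.906·-3268.125238 − -2902.589550·77.012) / -7406.229644 = -18.750455
|P − Q| = √((-46.033663 − 38.536)² + (-18.750455 − 27.235)²) = 96.263648

96.264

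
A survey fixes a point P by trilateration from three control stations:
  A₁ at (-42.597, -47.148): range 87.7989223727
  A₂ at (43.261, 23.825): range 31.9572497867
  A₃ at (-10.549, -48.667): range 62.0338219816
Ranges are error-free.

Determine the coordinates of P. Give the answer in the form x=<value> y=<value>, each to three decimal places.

eq1: (x + 42.597)² + (y + 47.148)² = 87.7989223727²
eq2: (x − 43.261)² + (y − 23.825)² = 31.9572497867²
eq3: (x + 10.549)² + (y + 48.667)² = 62.0338219816²
eq2−eq1, eq2−eq3 (x²,y² cancel):
  -171.716·x − 141.946·y = -5089.091389
  -107.620·x − 144.984·y = -2786.315712
det = -171.716·-144.984 − -141.946·-107.620 = 9619.844024
x = (-5089.091389·-144.984 − -141.946·-2786.315712) / 9619.844024 = 35.585863
y = (-171.716·-2786.315712 − -5089.091389·-107.620) / 9619.844024 = -7.196897

x=35.586 y=-7.197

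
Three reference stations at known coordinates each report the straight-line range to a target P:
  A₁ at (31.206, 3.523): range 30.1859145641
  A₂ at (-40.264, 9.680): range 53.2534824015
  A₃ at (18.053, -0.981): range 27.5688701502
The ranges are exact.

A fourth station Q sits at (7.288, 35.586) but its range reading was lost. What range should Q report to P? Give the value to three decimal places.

10.556

eq1: (x − 31.206)² + (y − 3.523)² = 30.1859145641²
eq2: (x + 40.264)² + (y − 9.680)² = 53.2534824015²
eq3: (x − 18.053)² + (y + 0.981)² = 27.5688701502²
eq1−eq2, eq1−eq3 (x²,y² cancel):
  -142.940·x + 12.314·y = -1196.077819
  -26.306·x − 9.008·y = -508.205958
det = -142.940·-9.008 − 12.314·-26.306 = 1611.535604
x = (-1196.077819·-9.008 − 12.314·-508.205958) / 1611.535604 = 10.568998
y = (-142.940·-508.205958 − -1196.077819·-26.306) / 1611.535604 = 25.552607
|P − Q| = √((10.568998 − 7.288)² + (25.552607 − 35.586)²) = 10.556226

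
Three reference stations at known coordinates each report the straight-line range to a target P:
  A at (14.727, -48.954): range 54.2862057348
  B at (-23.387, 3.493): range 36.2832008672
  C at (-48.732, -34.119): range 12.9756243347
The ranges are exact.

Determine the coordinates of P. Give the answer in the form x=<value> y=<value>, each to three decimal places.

x=-36.296 y=-30.416

eq1: (x − 14.727)² + (y + 48.954)² = 54.2862057348²
eq2: (x + 23.387)² + (y − 3.493)² = 36.2832008672²
eq3: (x + 48.732)² + (y + 34.119)² = 12.9756243347²
eq3−eq1, eq3−eq2 (x²,y² cancel):
  126.918·x − 29.670·y = -3704.160646
  50.690·x + 75.224·y = -4127.865005
det = 126.918·75.224 − -29.670·50.690 = 11051.251932
x = (-3704.160646·75.224 − -29.670·-4127.865005) / 11051.251932 = -36.295936
y = (126.918·-4127.865005 − -3704.160646·50.690) / 11051.251932 = -30.416144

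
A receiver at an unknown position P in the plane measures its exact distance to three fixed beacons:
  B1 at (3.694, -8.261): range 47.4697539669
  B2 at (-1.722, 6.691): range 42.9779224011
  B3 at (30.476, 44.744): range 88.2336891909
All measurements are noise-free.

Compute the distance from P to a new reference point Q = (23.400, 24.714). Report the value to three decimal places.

72.553

eq1: (x − 3.694)² + (y + 8.261)² = 47.4697539669²
eq2: (x + 1.722)² + (y − 6.691)² = 42.9779224011²
eq3: (x − 30.476)² + (y − 44.744)² = 88.2336891909²
eq2−eq1, eq2−eq3 (x²,y² cancel):
  10.832·x − 29.904·y = -372.120736
  64.396·x + 76.106·y = -3055.004747
det = 10.832·76.106 − -29.904·64.396 = 2750.078176
x = (-372.120736·76.106 − -29.904·-3055.004747) / 2750.078176 = -43.517848
y = (10.832·-3055.004747 − -372.120736·64.396) / 2750.078176 = -3.319442
|P − Q| = √((-43.517848 − 23.400)² + (-3.319442 − 24.714)²) = 72.552548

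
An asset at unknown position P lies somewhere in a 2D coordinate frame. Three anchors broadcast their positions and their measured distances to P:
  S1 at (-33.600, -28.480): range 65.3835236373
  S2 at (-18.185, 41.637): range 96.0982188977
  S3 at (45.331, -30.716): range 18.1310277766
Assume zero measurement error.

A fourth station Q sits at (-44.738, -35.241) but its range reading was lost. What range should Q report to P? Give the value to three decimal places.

75.508

eq1: (x + 33.600)² + (y + 28.480)² = 65.3835236373²
eq2: (x + 18.185)² + (y − 41.637)² = 96.0982188977²
eq3: (x − 45.331)² + (y + 30.716)² = 18.1310277766²
eq3−eq1, eq3−eq2 (x²,y² cancel):
  -157.862·x + 4.472·y = -5004.572812
  -127.032·x + 144.706·y = -9840.171730
det = -157.862·144.706 − 4.472·-127.032 = -22275.491468
x = (-5004.572812·144.706 − 4.472·-9840.171730) / -22275.491468 = 30.535195
y = (-157.862·-9840.171730 − -5004.572812·-127.032) / -22275.491468 = -41.195423
|P − Q| = √((30.535195 − -44.738)² + (-41.195423 − -35.241)²) = 75.508337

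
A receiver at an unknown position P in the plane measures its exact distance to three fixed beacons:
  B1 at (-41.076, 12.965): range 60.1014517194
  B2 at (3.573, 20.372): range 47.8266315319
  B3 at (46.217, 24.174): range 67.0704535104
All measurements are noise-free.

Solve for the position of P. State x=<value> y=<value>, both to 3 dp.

x=3.404 y=-27.454

eq1: (x + 41.076)² + (y − 12.965)² = 60.1014517194²
eq2: (x − 3.573)² + (y − 20.372)² = 47.8266315319²
eq3: (x − 46.217)² + (y − 24.174)² = 67.0704535104²
eq3−eq2, eq3−eq1 (x²,y² cancel):
  -85.288·x − 7.604·y = -81.549602
  -174.586·x − 22.418·y = 21.196871
det = -85.288·-22.418 − -7.604·-174.586 = 584.434440
x = (-81.549602·-22.418 − -7.604·21.196871) / 584.434440 = 3.403906
y = (-85.288·21.196871 − -81.549602·-174.586) / 584.434440 = -27.454333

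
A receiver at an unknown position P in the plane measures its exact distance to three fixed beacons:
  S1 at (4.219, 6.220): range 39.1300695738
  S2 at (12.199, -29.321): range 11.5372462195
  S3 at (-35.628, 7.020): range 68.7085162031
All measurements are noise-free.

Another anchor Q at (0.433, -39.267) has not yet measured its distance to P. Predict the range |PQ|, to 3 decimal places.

25.896

eq1: (x − 4.219)² + (y − 6.220)² = 39.1300695738²
eq2: (x − 12.199)² + (y + 29.321)² = 11.5372462195²
eq3: (x + 35.628)² + (y − 7.020)² = 68.7085162031²
eq2−eq3, eq2−eq1 (x²,y² cancel):
  -95.654·x + 72.682·y = -4277.654007
  -15.960·x + 71.082·y = -2350.102576
det = -95.654·71.082 − 72.682·-15.960 = -5639.272908
x = (-4277.654007·71.082 − 72.682·-2350.102576) / -5639.272908 = 23.629650
y = (-95.654·-2350.102576 − -4277.654007·-15.960) / -5639.272908 = -27.756301
|P − Q| = √((23.629650 − 0.433)² + (-27.756301 − -39.267)²) = 25.895575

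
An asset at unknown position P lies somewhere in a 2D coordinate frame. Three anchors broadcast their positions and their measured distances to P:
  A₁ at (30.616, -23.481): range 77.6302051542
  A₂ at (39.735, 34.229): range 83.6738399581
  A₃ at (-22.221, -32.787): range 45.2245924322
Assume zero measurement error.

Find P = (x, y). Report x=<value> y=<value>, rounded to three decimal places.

eq1: (x − 30.616)² + (y + 23.481)² = 77.6302051542²
eq2: (x − 39.735)² + (y − 34.229)² = 83.6738399581²
eq3: (x + 22.221)² + (y + 32.787)² = 45.2245924322²
eq1−eq2, eq1−eq3 (x²,y² cancel):
  18.238·x + 115.420·y = 286.935108
  -105.674·x − 18.612·y = 4061.248385
det = 18.238·-18.612 − 115.420·-105.674 = 11857.447424
x = (286.935108·-18.612 − 115.420·4061.248385) / 11857.447424 = -39.982444
y = (18.238·4061.248385 − 286.935108·-105.674) / 11857.447424 = 8.803803

x=-39.982 y=8.804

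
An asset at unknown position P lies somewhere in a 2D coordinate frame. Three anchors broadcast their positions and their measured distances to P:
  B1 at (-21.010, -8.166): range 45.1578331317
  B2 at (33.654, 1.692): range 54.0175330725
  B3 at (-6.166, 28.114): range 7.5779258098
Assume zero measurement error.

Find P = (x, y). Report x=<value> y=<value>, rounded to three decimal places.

x=-8.659 y=35.270

eq1: (x + 21.010)² + (y + 8.166)² = 45.1578331317²
eq2: (x − 33.654)² + (y − 1.692)² = 54.0175330725²
eq3: (x + 6.166)² + (y − 28.114)² = 7.5779258098²
eq3−eq1, eq3−eq2 (x²,y² cancel):
  -29.688·x − 72.560·y = -2302.117830
  79.640·x − 52.844·y = -2553.430892
det = -29.688·-52.844 − -72.560·79.640 = 7347.511072
x = (-2302.117830·-52.844 − -72.560·-2553.430892) / 7347.511072 = -8.659236
y = (-29.688·-2553.430892 − -2302.117830·79.640) / 7347.511072 = 35.270028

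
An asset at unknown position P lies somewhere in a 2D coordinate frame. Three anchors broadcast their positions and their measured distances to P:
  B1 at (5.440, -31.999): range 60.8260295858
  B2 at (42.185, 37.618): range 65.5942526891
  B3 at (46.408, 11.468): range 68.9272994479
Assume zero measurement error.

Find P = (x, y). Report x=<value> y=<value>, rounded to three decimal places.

x=-21.636 y=22.468

eq1: (x − 5.440)² + (y + 31.999)² = 60.8260295858²
eq2: (x − 42.185)² + (y − 37.618)² = 65.5942526891²
eq3: (x − 46.408)² + (y − 11.468)² = 68.9272994479²
eq2−eq3, eq2−eq1 (x²,y² cancel):
  8.446·x − 52.300·y = -1357.837284
  -73.490·x − 139.234·y = -1538.358437
det = 8.446·-139.234 − -52.300·-73.490 = -5019.497364
x = (-1357.837284·-139.234 − -52.300·-1538.358437) / -5019.497364 = -21.635826
y = (8.446·-1538.358437 − -1357.837284·-73.490) / -5019.497364 = 22.468472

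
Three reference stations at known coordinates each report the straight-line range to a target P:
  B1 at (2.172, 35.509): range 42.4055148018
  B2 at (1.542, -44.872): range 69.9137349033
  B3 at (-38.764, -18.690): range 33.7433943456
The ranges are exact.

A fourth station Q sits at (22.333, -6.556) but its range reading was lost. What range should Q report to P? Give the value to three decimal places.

eq1: (x − 2.172)² + (y − 35.509)² = 42.4055148018²
eq2: (x − 1.542)² + (y + 44.872)² = 69.9137349033²
eq3: (x + 38.764)² + (y + 18.690)² = 33.7433943456²
eq2−eq1, eq2−eq3 (x²,y² cancel):
  1.260·x + 160.762·y = 2339.435160
  -80.612·x + 52.364·y = 3585.403314
det = 1.260·52.364 − 160.762·-80.612 = 13025.324984
x = (2339.435160·52.364 − 160.762·3585.403314) / 13025.324984 = -34.847071
y = (1.260·3585.403314 − 2339.435160·-80.612) / 13025.324984 = 14.825285
|P − Q| = √((-34.847071 − 22.333)² + (14.825285 − -6.556)²) = 61.046866

61.047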